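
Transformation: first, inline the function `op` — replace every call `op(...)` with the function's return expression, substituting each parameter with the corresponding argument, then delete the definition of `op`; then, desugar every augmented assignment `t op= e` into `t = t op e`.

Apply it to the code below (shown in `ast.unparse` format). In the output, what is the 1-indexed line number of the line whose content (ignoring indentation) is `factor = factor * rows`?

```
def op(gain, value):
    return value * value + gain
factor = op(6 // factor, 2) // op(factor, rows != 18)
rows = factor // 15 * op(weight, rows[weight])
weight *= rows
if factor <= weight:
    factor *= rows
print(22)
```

5

Transformed code:
factor = (2 * 2 + 6 // factor) // ((rows != 18) * (rows != 18) + factor)
rows = factor // 15 * (rows[weight] * rows[weight] + weight)
weight = weight * rows
if factor <= weight:
    factor = factor * rows
print(22)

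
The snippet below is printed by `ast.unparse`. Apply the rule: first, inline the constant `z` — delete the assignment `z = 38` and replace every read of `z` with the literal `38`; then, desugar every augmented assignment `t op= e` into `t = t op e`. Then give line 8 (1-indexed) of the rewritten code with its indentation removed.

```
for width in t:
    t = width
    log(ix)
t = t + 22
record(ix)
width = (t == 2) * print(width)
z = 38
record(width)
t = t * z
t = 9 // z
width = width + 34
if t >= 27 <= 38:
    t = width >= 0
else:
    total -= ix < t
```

Transformed code:
for width in t:
    t = width
    log(ix)
t = t + 22
record(ix)
width = (t == 2) * print(width)
record(width)
t = t * 38
t = 9 // 38
width = width + 34
if t >= 27 <= 38:
    t = width >= 0
else:
    total = total - (ix < t)

t = t * 38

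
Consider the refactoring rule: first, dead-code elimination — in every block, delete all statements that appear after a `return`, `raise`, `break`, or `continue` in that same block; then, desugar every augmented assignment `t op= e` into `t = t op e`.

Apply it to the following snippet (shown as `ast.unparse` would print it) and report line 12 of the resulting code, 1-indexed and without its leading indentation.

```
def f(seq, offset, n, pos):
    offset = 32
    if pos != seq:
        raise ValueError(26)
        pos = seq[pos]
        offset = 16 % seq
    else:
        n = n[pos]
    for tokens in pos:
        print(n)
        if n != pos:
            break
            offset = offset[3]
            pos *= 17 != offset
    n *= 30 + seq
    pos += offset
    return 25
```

Transformed code:
def f(seq, offset, n, pos):
    offset = 32
    if pos != seq:
        raise ValueError(26)
    else:
        n = n[pos]
    for tokens in pos:
        print(n)
        if n != pos:
            break
    n = n * (30 + seq)
    pos = pos + offset
    return 25

pos = pos + offset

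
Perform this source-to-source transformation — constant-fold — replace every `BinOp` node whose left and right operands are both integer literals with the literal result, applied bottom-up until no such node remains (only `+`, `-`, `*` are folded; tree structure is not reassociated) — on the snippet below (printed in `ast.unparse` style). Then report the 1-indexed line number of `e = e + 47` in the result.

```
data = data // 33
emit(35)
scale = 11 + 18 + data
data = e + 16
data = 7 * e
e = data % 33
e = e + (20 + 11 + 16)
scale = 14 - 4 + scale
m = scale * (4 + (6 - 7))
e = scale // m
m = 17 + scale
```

Transformed code:
data = data // 33
emit(35)
scale = 29 + data
data = e + 16
data = 7 * e
e = data % 33
e = e + 47
scale = 10 + scale
m = scale * 3
e = scale // m
m = 17 + scale

7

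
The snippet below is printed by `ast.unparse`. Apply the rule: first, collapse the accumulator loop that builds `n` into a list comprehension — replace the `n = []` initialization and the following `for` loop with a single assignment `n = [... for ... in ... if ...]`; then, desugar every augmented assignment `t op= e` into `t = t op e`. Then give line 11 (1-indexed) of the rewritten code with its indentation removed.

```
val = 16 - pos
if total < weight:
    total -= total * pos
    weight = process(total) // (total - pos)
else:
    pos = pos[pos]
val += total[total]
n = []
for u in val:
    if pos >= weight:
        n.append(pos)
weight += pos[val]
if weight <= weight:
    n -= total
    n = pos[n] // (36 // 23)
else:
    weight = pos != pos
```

Transformed code:
val = 16 - pos
if total < weight:
    total = total - total * pos
    weight = process(total) // (total - pos)
else:
    pos = pos[pos]
val = val + total[total]
n = [pos for u in val if pos >= weight]
weight = weight + pos[val]
if weight <= weight:
    n = n - total
    n = pos[n] // (36 // 23)
else:
    weight = pos != pos

n = n - total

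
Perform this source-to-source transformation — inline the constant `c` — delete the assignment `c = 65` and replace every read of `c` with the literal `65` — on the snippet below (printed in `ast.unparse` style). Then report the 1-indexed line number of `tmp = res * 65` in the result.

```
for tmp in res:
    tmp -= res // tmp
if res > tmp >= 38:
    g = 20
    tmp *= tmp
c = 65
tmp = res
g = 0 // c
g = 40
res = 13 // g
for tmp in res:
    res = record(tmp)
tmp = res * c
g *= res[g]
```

Transformed code:
for tmp in res:
    tmp -= res // tmp
if res > tmp >= 38:
    g = 20
    tmp *= tmp
tmp = res
g = 0 // 65
g = 40
res = 13 // g
for tmp in res:
    res = record(tmp)
tmp = res * 65
g *= res[g]

12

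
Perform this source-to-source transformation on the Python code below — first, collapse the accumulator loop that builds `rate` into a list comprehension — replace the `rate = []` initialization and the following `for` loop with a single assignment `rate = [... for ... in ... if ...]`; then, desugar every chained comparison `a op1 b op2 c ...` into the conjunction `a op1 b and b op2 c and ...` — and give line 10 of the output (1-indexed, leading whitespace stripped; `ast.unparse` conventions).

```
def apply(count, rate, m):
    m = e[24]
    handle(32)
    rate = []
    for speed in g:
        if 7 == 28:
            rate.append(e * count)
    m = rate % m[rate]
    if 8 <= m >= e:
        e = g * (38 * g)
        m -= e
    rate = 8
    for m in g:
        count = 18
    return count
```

Transformed code:
def apply(count, rate, m):
    m = e[24]
    handle(32)
    rate = [e * count for speed in g if 7 == 28]
    m = rate % m[rate]
    if 8 <= m and m >= e:
        e = g * (38 * g)
        m -= e
    rate = 8
    for m in g:
        count = 18
    return count

for m in g:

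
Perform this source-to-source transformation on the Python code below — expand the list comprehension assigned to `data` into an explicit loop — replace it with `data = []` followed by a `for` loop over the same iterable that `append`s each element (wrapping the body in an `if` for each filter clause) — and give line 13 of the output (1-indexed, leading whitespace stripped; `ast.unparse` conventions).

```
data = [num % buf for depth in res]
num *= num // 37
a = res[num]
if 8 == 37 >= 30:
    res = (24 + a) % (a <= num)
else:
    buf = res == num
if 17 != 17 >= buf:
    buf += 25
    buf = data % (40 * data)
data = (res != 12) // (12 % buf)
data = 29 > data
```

data = (res != 12) // (12 % buf)

Transformed code:
data = []
for depth in res:
    data.append(num % buf)
num *= num // 37
a = res[num]
if 8 == 37 >= 30:
    res = (24 + a) % (a <= num)
else:
    buf = res == num
if 17 != 17 >= buf:
    buf += 25
    buf = data % (40 * data)
data = (res != 12) // (12 % buf)
data = 29 > data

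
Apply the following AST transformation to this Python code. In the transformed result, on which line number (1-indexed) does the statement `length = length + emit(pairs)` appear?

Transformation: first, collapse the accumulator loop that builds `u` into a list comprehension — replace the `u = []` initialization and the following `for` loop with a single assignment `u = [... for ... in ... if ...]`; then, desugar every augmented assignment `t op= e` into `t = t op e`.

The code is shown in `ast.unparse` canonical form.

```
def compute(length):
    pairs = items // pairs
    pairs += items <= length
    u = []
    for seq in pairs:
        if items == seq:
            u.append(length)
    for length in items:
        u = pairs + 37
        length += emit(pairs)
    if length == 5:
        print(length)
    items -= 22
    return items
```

7

Transformed code:
def compute(length):
    pairs = items // pairs
    pairs = pairs + (items <= length)
    u = [length for seq in pairs if items == seq]
    for length in items:
        u = pairs + 37
        length = length + emit(pairs)
    if length == 5:
        print(length)
    items = items - 22
    return items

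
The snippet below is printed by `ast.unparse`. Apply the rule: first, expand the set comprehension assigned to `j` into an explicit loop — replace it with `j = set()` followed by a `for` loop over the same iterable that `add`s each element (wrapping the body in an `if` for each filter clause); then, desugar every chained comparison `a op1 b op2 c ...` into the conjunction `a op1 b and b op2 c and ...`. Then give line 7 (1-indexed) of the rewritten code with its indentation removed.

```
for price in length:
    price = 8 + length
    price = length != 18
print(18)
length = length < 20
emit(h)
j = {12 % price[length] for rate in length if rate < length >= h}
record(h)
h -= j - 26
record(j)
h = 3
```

Transformed code:
for price in length:
    price = 8 + length
    price = length != 18
print(18)
length = length < 20
emit(h)
j = set()
for rate in length:
    if rate < length and length >= h:
        j.add(12 % price[length])
record(h)
h -= j - 26
record(j)
h = 3

j = set()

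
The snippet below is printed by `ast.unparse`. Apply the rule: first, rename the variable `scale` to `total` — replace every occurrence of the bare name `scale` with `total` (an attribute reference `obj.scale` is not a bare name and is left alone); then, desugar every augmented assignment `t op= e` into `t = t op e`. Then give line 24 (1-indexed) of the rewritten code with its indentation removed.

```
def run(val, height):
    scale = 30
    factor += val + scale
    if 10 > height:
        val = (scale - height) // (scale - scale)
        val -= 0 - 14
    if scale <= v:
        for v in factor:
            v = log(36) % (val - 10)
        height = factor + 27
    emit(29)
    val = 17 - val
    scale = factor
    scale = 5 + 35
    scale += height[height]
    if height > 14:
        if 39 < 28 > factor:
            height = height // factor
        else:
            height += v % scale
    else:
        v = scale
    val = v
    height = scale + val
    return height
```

Transformed code:
def run(val, height):
    total = 30
    factor = factor + (val + total)
    if 10 > height:
        val = (total - height) // (total - total)
        val = val - (0 - 14)
    if total <= v:
        for v in factor:
            v = log(36) % (val - 10)
        height = factor + 27
    emit(29)
    val = 17 - val
    total = factor
    total = 5 + 35
    total = total + height[height]
    if height > 14:
        if 39 < 28 > factor:
            height = height // factor
        else:
            height = height + v % total
    else:
        v = total
    val = v
    height = total + val
    return height

height = total + val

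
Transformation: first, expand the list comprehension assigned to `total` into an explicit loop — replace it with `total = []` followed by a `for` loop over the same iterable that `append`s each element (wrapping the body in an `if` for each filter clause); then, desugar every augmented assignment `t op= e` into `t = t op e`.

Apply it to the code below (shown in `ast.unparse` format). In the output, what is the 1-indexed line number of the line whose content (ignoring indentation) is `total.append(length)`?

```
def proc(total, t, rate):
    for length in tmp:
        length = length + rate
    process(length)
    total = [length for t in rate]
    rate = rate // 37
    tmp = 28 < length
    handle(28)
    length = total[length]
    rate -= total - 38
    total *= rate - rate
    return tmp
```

Transformed code:
def proc(total, t, rate):
    for length in tmp:
        length = length + rate
    process(length)
    total = []
    for t in rate:
        total.append(length)
    rate = rate // 37
    tmp = 28 < length
    handle(28)
    length = total[length]
    rate = rate - (total - 38)
    total = total * (rate - rate)
    return tmp

7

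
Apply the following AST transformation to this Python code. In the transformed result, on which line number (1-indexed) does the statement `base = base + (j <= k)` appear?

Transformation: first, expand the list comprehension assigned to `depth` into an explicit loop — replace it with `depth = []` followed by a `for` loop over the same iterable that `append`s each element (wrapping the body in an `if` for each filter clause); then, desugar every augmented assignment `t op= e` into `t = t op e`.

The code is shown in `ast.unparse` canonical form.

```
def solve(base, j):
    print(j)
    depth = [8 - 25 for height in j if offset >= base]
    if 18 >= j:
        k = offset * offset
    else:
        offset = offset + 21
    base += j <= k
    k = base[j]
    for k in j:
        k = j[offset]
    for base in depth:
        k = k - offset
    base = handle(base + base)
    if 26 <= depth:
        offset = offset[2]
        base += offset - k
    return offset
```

11

Transformed code:
def solve(base, j):
    print(j)
    depth = []
    for height in j:
        if offset >= base:
            depth.append(8 - 25)
    if 18 >= j:
        k = offset * offset
    else:
        offset = offset + 21
    base = base + (j <= k)
    k = base[j]
    for k in j:
        k = j[offset]
    for base in depth:
        k = k - offset
    base = handle(base + base)
    if 26 <= depth:
        offset = offset[2]
        base = base + (offset - k)
    return offset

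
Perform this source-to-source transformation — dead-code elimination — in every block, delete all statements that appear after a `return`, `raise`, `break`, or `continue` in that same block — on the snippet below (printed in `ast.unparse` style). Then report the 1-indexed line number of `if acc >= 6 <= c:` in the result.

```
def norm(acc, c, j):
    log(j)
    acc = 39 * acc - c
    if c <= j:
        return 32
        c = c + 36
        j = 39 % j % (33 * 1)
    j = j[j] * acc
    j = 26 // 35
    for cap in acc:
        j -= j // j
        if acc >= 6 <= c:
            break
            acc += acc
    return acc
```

10

Transformed code:
def norm(acc, c, j):
    log(j)
    acc = 39 * acc - c
    if c <= j:
        return 32
    j = j[j] * acc
    j = 26 // 35
    for cap in acc:
        j -= j // j
        if acc >= 6 <= c:
            break
    return acc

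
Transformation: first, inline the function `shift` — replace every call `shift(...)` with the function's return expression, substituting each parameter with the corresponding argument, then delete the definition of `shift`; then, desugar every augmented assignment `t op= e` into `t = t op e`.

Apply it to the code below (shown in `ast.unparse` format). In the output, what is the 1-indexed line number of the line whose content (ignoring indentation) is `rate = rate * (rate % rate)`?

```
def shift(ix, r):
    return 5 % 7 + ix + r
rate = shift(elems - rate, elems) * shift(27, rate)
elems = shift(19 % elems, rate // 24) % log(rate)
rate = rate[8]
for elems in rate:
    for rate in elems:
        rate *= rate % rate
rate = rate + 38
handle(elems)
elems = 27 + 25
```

6

Transformed code:
rate = (5 % 7 + (elems - rate) + elems) * (5 % 7 + 27 + rate)
elems = (5 % 7 + 19 % elems + rate // 24) % log(rate)
rate = rate[8]
for elems in rate:
    for rate in elems:
        rate = rate * (rate % rate)
rate = rate + 38
handle(elems)
elems = 27 + 25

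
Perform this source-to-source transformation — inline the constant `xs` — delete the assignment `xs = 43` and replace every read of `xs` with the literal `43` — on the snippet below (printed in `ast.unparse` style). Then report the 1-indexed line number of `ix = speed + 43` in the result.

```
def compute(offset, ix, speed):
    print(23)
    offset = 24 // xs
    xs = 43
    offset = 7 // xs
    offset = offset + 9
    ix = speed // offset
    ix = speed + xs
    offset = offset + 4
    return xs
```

7

Transformed code:
def compute(offset, ix, speed):
    print(23)
    offset = 24 // 43
    offset = 7 // 43
    offset = offset + 9
    ix = speed // offset
    ix = speed + 43
    offset = offset + 4
    return 43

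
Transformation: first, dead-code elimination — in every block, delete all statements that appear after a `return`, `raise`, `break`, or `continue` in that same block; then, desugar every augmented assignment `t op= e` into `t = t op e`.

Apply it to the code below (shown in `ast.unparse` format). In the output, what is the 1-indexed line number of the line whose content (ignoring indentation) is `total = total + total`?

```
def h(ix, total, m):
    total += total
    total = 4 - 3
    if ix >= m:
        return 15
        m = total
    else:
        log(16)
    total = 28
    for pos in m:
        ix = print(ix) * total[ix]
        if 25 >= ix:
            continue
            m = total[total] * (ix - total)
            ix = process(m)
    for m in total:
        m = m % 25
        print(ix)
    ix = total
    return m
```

2

Transformed code:
def h(ix, total, m):
    total = total + total
    total = 4 - 3
    if ix >= m:
        return 15
    else:
        log(16)
    total = 28
    for pos in m:
        ix = print(ix) * total[ix]
        if 25 >= ix:
            continue
    for m in total:
        m = m % 25
        print(ix)
    ix = total
    return m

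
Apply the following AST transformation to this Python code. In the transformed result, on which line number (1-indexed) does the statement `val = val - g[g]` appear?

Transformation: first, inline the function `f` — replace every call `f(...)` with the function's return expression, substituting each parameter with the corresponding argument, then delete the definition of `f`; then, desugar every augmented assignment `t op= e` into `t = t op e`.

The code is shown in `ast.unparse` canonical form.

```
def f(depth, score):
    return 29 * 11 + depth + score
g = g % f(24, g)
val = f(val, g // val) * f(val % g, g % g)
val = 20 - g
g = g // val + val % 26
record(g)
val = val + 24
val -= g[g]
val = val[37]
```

Transformed code:
g = g % (29 * 11 + 24 + g)
val = (29 * 11 + val + g // val) * (29 * 11 + val % g + g % g)
val = 20 - g
g = g // val + val % 26
record(g)
val = val + 24
val = val - g[g]
val = val[37]

7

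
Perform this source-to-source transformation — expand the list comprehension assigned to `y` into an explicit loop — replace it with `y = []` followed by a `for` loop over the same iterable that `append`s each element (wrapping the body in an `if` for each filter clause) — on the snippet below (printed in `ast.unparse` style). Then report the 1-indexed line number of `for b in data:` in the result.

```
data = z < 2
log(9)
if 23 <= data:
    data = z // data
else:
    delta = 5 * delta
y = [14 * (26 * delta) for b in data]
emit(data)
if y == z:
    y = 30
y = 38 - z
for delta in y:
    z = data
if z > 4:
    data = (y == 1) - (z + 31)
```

Transformed code:
data = z < 2
log(9)
if 23 <= data:
    data = z // data
else:
    delta = 5 * delta
y = []
for b in data:
    y.append(14 * (26 * delta))
emit(data)
if y == z:
    y = 30
y = 38 - z
for delta in y:
    z = data
if z > 4:
    data = (y == 1) - (z + 31)

8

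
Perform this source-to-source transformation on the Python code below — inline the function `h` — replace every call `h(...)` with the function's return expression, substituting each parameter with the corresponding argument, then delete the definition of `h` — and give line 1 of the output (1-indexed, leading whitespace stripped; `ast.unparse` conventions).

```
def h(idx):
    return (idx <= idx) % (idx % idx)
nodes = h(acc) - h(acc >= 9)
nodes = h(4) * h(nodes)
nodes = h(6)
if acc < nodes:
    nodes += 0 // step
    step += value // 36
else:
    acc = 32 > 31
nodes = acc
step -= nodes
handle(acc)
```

nodes = (acc <= acc) % (acc % acc) - ((acc >= 9) <= (acc >= 9)) % ((acc >= 9) % (acc >= 9))

Transformed code:
nodes = (acc <= acc) % (acc % acc) - ((acc >= 9) <= (acc >= 9)) % ((acc >= 9) % (acc >= 9))
nodes = (4 <= 4) % (4 % 4) * ((nodes <= nodes) % (nodes % nodes))
nodes = (6 <= 6) % (6 % 6)
if acc < nodes:
    nodes += 0 // step
    step += value // 36
else:
    acc = 32 > 31
nodes = acc
step -= nodes
handle(acc)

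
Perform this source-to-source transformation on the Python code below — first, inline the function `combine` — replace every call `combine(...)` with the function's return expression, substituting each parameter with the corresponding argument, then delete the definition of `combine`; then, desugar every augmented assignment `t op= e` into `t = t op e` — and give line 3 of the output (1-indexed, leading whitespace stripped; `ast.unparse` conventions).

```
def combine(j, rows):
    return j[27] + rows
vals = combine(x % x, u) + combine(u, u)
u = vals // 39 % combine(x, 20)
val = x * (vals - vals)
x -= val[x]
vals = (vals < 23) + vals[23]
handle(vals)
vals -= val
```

val = x * (vals - vals)

Transformed code:
vals = (x % x)[27] + u + (u[27] + u)
u = vals // 39 % (x[27] + 20)
val = x * (vals - vals)
x = x - val[x]
vals = (vals < 23) + vals[23]
handle(vals)
vals = vals - val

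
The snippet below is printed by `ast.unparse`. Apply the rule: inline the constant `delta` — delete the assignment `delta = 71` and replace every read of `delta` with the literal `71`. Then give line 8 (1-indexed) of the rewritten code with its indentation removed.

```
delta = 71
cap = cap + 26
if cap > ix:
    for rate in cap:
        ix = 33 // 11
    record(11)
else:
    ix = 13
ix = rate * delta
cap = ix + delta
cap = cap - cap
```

ix = rate * 71

Transformed code:
cap = cap + 26
if cap > ix:
    for rate in cap:
        ix = 33 // 11
    record(11)
else:
    ix = 13
ix = rate * 71
cap = ix + 71
cap = cap - cap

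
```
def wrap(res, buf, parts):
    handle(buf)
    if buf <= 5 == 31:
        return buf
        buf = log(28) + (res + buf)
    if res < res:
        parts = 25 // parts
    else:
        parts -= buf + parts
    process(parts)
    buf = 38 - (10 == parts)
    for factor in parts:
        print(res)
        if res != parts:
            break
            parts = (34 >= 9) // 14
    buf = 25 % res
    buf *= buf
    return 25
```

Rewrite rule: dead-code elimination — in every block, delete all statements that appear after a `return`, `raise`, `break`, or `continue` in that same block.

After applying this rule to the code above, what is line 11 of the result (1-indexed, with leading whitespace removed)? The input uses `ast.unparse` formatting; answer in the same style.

Transformed code:
def wrap(res, buf, parts):
    handle(buf)
    if buf <= 5 == 31:
        return buf
    if res < res:
        parts = 25 // parts
    else:
        parts -= buf + parts
    process(parts)
    buf = 38 - (10 == parts)
    for factor in parts:
        print(res)
        if res != parts:
            break
    buf = 25 % res
    buf *= buf
    return 25

for factor in parts:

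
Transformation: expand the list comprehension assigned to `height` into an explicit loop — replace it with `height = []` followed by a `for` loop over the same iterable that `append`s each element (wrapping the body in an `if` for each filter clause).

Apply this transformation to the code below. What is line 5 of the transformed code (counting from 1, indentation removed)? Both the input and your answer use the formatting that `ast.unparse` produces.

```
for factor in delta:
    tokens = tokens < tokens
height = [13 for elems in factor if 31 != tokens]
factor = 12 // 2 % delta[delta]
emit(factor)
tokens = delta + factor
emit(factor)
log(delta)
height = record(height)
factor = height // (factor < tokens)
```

Transformed code:
for factor in delta:
    tokens = tokens < tokens
height = []
for elems in factor:
    if 31 != tokens:
        height.append(13)
factor = 12 // 2 % delta[delta]
emit(factor)
tokens = delta + factor
emit(factor)
log(delta)
height = record(height)
factor = height // (factor < tokens)

if 31 != tokens:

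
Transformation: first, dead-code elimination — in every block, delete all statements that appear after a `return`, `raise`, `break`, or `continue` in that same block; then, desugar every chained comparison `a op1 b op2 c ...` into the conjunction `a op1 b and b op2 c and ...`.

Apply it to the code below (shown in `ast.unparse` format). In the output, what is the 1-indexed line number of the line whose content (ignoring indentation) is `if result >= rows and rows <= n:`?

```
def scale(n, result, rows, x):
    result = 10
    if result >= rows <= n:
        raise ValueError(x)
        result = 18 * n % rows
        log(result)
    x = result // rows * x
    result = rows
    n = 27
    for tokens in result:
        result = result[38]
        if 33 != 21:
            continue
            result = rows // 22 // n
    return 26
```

3

Transformed code:
def scale(n, result, rows, x):
    result = 10
    if result >= rows and rows <= n:
        raise ValueError(x)
    x = result // rows * x
    result = rows
    n = 27
    for tokens in result:
        result = result[38]
        if 33 != 21:
            continue
    return 26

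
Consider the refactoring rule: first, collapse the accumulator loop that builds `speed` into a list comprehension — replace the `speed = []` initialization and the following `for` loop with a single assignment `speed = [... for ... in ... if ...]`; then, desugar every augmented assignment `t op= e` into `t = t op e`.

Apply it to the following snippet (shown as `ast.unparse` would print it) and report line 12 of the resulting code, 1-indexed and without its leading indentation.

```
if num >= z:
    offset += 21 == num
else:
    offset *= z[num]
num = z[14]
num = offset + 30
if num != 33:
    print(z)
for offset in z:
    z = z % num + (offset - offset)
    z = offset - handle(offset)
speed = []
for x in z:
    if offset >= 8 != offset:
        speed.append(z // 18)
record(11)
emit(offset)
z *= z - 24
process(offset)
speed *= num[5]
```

Transformed code:
if num >= z:
    offset = offset + (21 == num)
else:
    offset = offset * z[num]
num = z[14]
num = offset + 30
if num != 33:
    print(z)
for offset in z:
    z = z % num + (offset - offset)
    z = offset - handle(offset)
speed = [z // 18 for x in z if offset >= 8 != offset]
record(11)
emit(offset)
z = z * (z - 24)
process(offset)
speed = speed * num[5]

speed = [z // 18 for x in z if offset >= 8 != offset]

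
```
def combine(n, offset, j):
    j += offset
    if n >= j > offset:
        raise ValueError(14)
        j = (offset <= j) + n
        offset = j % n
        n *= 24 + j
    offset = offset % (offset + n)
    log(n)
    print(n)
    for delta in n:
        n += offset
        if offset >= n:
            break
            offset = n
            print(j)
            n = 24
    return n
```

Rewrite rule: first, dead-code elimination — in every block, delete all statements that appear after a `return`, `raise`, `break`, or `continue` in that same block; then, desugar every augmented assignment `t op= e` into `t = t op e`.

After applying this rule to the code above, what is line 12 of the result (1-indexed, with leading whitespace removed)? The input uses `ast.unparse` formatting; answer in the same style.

return n

Transformed code:
def combine(n, offset, j):
    j = j + offset
    if n >= j > offset:
        raise ValueError(14)
    offset = offset % (offset + n)
    log(n)
    print(n)
    for delta in n:
        n = n + offset
        if offset >= n:
            break
    return n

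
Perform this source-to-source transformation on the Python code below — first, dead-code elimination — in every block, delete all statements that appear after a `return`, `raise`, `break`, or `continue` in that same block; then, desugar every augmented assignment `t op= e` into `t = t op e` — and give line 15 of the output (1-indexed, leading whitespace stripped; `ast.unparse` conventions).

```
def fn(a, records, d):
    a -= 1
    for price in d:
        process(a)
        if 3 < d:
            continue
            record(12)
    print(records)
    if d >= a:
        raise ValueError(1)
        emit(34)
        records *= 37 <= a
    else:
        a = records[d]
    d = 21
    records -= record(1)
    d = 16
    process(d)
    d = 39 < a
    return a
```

process(d)

Transformed code:
def fn(a, records, d):
    a = a - 1
    for price in d:
        process(a)
        if 3 < d:
            continue
    print(records)
    if d >= a:
        raise ValueError(1)
    else:
        a = records[d]
    d = 21
    records = records - record(1)
    d = 16
    process(d)
    d = 39 < a
    return a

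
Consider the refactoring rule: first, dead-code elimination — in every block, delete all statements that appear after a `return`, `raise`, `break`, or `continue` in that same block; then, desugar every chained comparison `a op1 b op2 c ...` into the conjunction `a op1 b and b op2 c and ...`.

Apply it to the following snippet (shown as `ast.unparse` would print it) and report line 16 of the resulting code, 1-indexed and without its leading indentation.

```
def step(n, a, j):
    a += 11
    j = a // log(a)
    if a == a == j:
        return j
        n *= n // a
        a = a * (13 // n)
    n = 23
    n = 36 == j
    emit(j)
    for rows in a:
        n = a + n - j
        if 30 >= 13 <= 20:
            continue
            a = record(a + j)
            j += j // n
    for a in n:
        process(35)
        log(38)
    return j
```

return j

Transformed code:
def step(n, a, j):
    a += 11
    j = a // log(a)
    if a == a and a == j:
        return j
    n = 23
    n = 36 == j
    emit(j)
    for rows in a:
        n = a + n - j
        if 30 >= 13 and 13 <= 20:
            continue
    for a in n:
        process(35)
        log(38)
    return j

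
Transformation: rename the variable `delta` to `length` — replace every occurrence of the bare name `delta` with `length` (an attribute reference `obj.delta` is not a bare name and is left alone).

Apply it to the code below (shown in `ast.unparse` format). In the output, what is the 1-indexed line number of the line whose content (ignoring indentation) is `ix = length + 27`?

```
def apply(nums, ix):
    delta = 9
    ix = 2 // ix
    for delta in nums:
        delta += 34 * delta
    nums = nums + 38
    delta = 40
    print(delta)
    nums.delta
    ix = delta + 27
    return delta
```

Transformed code:
def apply(nums, ix):
    length = 9
    ix = 2 // ix
    for length in nums:
        length += 34 * length
    nums = nums + 38
    length = 40
    print(length)
    nums.delta
    ix = length + 27
    return length

10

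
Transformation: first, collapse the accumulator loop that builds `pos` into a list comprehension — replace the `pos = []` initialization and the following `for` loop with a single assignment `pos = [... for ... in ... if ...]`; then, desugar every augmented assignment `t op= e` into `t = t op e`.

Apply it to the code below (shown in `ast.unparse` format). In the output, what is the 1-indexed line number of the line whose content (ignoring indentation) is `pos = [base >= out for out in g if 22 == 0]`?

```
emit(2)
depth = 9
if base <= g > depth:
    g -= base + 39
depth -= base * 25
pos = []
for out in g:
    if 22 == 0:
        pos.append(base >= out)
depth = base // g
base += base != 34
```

6

Transformed code:
emit(2)
depth = 9
if base <= g > depth:
    g = g - (base + 39)
depth = depth - base * 25
pos = [base >= out for out in g if 22 == 0]
depth = base // g
base = base + (base != 34)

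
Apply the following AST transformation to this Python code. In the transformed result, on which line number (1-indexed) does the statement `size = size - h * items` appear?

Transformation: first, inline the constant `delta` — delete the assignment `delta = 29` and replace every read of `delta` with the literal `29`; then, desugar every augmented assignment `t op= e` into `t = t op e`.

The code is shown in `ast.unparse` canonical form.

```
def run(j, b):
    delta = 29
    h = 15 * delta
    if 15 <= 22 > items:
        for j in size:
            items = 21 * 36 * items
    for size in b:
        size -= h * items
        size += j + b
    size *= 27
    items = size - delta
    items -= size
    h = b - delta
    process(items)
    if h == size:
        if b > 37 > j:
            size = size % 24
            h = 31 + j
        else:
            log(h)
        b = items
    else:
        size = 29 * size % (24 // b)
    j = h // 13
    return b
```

7

Transformed code:
def run(j, b):
    h = 15 * 29
    if 15 <= 22 > items:
        for j in size:
            items = 21 * 36 * items
    for size in b:
        size = size - h * items
        size = size + (j + b)
    size = size * 27
    items = size - 29
    items = items - size
    h = b - 29
    process(items)
    if h == size:
        if b > 37 > j:
            size = size % 24
            h = 31 + j
        else:
            log(h)
        b = items
    else:
        size = 29 * size % (24 // b)
    j = h // 13
    return b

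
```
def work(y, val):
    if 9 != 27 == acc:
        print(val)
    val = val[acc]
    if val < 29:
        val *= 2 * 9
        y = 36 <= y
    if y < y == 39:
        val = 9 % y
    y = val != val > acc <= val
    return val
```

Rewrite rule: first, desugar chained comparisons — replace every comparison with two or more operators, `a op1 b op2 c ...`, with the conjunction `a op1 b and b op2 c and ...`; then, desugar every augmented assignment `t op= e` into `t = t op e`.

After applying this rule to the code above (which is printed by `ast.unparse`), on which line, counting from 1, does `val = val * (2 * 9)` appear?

Transformed code:
def work(y, val):
    if 9 != 27 and 27 == acc:
        print(val)
    val = val[acc]
    if val < 29:
        val = val * (2 * 9)
        y = 36 <= y
    if y < y and y == 39:
        val = 9 % y
    y = val != val and val > acc and (acc <= val)
    return val

6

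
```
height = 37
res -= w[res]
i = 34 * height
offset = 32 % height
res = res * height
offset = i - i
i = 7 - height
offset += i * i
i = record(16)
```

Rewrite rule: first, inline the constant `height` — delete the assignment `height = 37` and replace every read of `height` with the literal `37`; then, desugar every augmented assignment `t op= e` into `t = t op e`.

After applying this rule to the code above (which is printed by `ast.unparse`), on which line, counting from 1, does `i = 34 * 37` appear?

2

Transformed code:
res = res - w[res]
i = 34 * 37
offset = 32 % 37
res = res * 37
offset = i - i
i = 7 - 37
offset = offset + i * i
i = record(16)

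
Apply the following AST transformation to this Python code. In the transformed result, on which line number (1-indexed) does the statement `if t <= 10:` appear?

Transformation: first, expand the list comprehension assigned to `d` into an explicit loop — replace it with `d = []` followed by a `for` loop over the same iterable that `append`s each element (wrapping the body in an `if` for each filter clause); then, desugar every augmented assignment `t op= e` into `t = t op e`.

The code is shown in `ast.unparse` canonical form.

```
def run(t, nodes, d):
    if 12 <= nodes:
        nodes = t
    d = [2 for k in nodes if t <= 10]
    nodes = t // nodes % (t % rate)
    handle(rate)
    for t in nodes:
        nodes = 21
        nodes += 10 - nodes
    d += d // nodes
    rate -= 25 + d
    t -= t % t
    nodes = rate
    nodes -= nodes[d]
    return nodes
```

Transformed code:
def run(t, nodes, d):
    if 12 <= nodes:
        nodes = t
    d = []
    for k in nodes:
        if t <= 10:
            d.append(2)
    nodes = t // nodes % (t % rate)
    handle(rate)
    for t in nodes:
        nodes = 21
        nodes = nodes + (10 - nodes)
    d = d + d // nodes
    rate = rate - (25 + d)
    t = t - t % t
    nodes = rate
    nodes = nodes - nodes[d]
    return nodes

6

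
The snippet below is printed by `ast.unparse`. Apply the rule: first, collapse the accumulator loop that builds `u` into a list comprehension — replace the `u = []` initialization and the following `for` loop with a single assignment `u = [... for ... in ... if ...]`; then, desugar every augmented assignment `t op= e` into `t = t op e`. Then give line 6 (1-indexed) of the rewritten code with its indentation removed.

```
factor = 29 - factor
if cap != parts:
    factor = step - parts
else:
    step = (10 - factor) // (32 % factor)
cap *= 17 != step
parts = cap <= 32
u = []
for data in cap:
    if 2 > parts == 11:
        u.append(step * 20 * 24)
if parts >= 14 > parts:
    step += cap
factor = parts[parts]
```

cap = cap * (17 != step)

Transformed code:
factor = 29 - factor
if cap != parts:
    factor = step - parts
else:
    step = (10 - factor) // (32 % factor)
cap = cap * (17 != step)
parts = cap <= 32
u = [step * 20 * 24 for data in cap if 2 > parts == 11]
if parts >= 14 > parts:
    step = step + cap
factor = parts[parts]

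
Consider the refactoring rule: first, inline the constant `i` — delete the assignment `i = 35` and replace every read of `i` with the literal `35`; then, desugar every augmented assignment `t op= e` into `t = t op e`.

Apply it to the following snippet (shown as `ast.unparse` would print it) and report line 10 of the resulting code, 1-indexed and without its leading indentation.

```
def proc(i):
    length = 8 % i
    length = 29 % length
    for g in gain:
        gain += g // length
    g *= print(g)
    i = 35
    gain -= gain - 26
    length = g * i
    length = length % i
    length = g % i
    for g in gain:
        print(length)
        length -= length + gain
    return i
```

Transformed code:
def proc(i):
    length = 8 % 35
    length = 29 % length
    for g in gain:
        gain = gain + g // length
    g = g * print(g)
    gain = gain - (gain - 26)
    length = g * 35
    length = length % 35
    length = g % 35
    for g in gain:
        print(length)
        length = length - (length + gain)
    return 35

length = g % 35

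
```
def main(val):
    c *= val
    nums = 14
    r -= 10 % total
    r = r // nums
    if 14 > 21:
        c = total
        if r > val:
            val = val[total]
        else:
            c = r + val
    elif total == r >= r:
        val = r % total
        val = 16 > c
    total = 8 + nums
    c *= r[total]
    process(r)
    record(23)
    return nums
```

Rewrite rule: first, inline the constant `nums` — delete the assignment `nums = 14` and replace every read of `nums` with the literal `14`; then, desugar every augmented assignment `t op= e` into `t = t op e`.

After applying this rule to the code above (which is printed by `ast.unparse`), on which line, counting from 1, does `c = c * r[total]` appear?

Transformed code:
def main(val):
    c = c * val
    r = r - 10 % total
    r = r // 14
    if 14 > 21:
        c = total
        if r > val:
            val = val[total]
        else:
            c = r + val
    elif total == r >= r:
        val = r % total
        val = 16 > c
    total = 8 + 14
    c = c * r[total]
    process(r)
    record(23)
    return 14

15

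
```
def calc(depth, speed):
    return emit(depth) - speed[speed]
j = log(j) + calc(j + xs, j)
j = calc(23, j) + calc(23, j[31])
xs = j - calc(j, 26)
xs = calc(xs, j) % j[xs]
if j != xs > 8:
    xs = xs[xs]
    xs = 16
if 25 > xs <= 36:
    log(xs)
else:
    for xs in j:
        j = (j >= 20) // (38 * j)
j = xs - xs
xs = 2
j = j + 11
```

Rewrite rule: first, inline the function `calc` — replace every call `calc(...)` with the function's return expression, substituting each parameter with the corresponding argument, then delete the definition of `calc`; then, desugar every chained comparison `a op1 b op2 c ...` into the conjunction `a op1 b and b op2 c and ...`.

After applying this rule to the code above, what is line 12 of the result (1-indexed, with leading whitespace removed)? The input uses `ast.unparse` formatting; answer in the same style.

Transformed code:
j = log(j) + (emit(j + xs) - j[j])
j = emit(23) - j[j] + (emit(23) - j[31][j[31]])
xs = j - (emit(j) - 26[26])
xs = (emit(xs) - j[j]) % j[xs]
if j != xs and xs > 8:
    xs = xs[xs]
    xs = 16
if 25 > xs and xs <= 36:
    log(xs)
else:
    for xs in j:
        j = (j >= 20) // (38 * j)
j = xs - xs
xs = 2
j = j + 11

j = (j >= 20) // (38 * j)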